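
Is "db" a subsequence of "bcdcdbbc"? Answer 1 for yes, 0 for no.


Check if "db" is a subsequence of "bcdcdbbc"
Greedy scan:
  Position 0 ('b'): no match needed
  Position 1 ('c'): no match needed
  Position 2 ('d'): matches sub[0] = 'd'
  Position 3 ('c'): no match needed
  Position 4 ('d'): no match needed
  Position 5 ('b'): matches sub[1] = 'b'
  Position 6 ('b'): no match needed
  Position 7 ('c'): no match needed
All 2 characters matched => is a subsequence

1


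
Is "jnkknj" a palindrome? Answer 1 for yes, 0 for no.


Input: jnkknj
Reversed: jnkknj
  Compare pos 0 ('j') with pos 5 ('j'): match
  Compare pos 1 ('n') with pos 4 ('n'): match
  Compare pos 2 ('k') with pos 3 ('k'): match
Result: palindrome

1


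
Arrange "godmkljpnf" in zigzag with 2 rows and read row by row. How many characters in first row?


Zigzag "godmkljpnf" into 2 rows:
Placing characters:
  'g' => row 0
  'o' => row 1
  'd' => row 0
  'm' => row 1
  'k' => row 0
  'l' => row 1
  'j' => row 0
  'p' => row 1
  'n' => row 0
  'f' => row 1
Rows:
  Row 0: "gdkjn"
  Row 1: "omlpf"
First row length: 5

5


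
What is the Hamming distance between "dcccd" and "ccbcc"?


Comparing "dcccd" and "ccbcc" position by position:
  Position 0: 'd' vs 'c' => differ
  Position 1: 'c' vs 'c' => same
  Position 2: 'c' vs 'b' => differ
  Position 3: 'c' vs 'c' => same
  Position 4: 'd' vs 'c' => differ
Total differences (Hamming distance): 3

3


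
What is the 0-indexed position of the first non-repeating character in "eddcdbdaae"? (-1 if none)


Input: eddcdbdaae
Character frequencies:
  'a': 2
  'b': 1
  'c': 1
  'd': 4
  'e': 2
Scanning left to right for freq == 1:
  Position 0 ('e'): freq=2, skip
  Position 1 ('d'): freq=4, skip
  Position 2 ('d'): freq=4, skip
  Position 3 ('c'): unique! => answer = 3

3


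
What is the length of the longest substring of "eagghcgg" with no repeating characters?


Input: "eagghcgg"
Sliding window (track last position of each char):
  Position 0 ('e'): window [0,0] length 1 -- new best
  Position 1 ('a'): window [0,1] length 2 -- new best
  Position 2 ('g'): window [0,2] length 3 -- new best
  Position 3 ('g'): repeat (last at 2), move window start to 3
  Position 3 ('g'): window [3,3] length 1
  Position 4 ('h'): window [3,4] length 2
  Position 5 ('c'): window [3,5] length 3
  Position 6 ('g'): repeat (last at 3), move window start to 4
  Position 6 ('g'): window [4,6] length 3
  Position 7 ('g'): repeat (last at 6), move window start to 7
  Position 7 ('g'): window [7,7] length 1
Longest substring with no repeats: "eag" with length 3

3


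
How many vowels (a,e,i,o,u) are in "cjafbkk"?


Input: cjafbkk
Checking each character:
  'c' at position 0: consonant
  'j' at position 1: consonant
  'a' at position 2: vowel (running total: 1)
  'f' at position 3: consonant
  'b' at position 4: consonant
  'k' at position 5: consonant
  'k' at position 6: consonant
Total vowels: 1

1


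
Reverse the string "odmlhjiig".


Input: odmlhjiig
Reading characters right to left:
  Position 8: 'g'
  Position 7: 'i'
  Position 6: 'i'
  Position 5: 'j'
  Position 4: 'h'
  Position 3: 'l'
  Position 2: 'm'
  Position 1: 'd'
  Position 0: 'o'
Reversed: giijhlmdo

giijhlmdo


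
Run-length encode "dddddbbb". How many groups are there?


Input: dddddbbb
Scanning for consecutive runs:
  Group 1: 'd' x 5 (positions 0-4)
  Group 2: 'b' x 3 (positions 5-7)
Total groups: 2

2


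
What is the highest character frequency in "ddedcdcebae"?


Input: ddedcdcebae
Character counts:
  'a': 1
  'b': 1
  'c': 2
  'd': 4
  'e': 3
Maximum frequency: 4

4


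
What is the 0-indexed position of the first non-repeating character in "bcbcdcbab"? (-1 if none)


Input: bcbcdcbab
Character frequencies:
  'a': 1
  'b': 4
  'c': 3
  'd': 1
Scanning left to right for freq == 1:
  Position 0 ('b'): freq=4, skip
  Position 1 ('c'): freq=3, skip
  Position 2 ('b'): freq=4, skip
  Position 3 ('c'): freq=3, skip
  Position 4 ('d'): unique! => answer = 4

4


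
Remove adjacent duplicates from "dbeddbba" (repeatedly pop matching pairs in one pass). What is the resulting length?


Input: dbeddbba
Stack-based adjacent duplicate removal:
  Read 'd': push. Stack: d
  Read 'b': push. Stack: db
  Read 'e': push. Stack: dbe
  Read 'd': push. Stack: dbed
  Read 'd': matches stack top 'd' => pop. Stack: dbe
  Read 'b': push. Stack: dbeb
  Read 'b': matches stack top 'b' => pop. Stack: dbe
  Read 'a': push. Stack: dbea
Final stack: "dbea" (length 4)

4


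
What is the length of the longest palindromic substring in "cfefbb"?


Input: "cfefbb"
Checking substrings for palindromes:
  [1:4] "fef" (len 3) => palindrome
  [4:6] "bb" (len 2) => palindrome
Longest palindromic substring: "fef" with length 3

3


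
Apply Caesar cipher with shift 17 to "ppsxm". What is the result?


Caesar cipher: shift "ppsxm" by 17
  'p' (pos 15) + 17 = pos 6 = 'g'
  'p' (pos 15) + 17 = pos 6 = 'g'
  's' (pos 18) + 17 = pos 9 = 'j'
  'x' (pos 23) + 17 = pos 14 = 'o'
  'm' (pos 12) + 17 = pos 3 = 'd'
Result: ggjod

ggjod


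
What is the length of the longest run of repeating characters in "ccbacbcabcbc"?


Input: "ccbacbcabcbc"
Scanning for longest run:
  Position 1 ('c'): continues run of 'c', length=2
  Position 2 ('b'): new char, reset run to 1
  Position 3 ('a'): new char, reset run to 1
  Position 4 ('c'): new char, reset run to 1
  Position 5 ('b'): new char, reset run to 1
  Position 6 ('c'): new char, reset run to 1
  Position 7 ('a'): new char, reset run to 1
  Position 8 ('b'): new char, reset run to 1
  Position 9 ('c'): new char, reset run to 1
  Position 10 ('b'): new char, reset run to 1
  Position 11 ('c'): new char, reset run to 1
Longest run: 'c' with length 2

2


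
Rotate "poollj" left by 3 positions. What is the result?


Input: "poollj", rotate left by 3
First 3 characters: "poo"
Remaining characters: "llj"
Concatenate remaining + first: "llj" + "poo" = "lljpoo"

lljpoo


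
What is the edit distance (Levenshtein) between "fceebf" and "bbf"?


Computing edit distance: "fceebf" -> "bbf"
DP table:
           b    b    f
      0    1    2    3
  f   1    1    2    2
  c   2    2    2    3
  e   3    3    3    3
  e   4    4    4    4
  b   5    4    4    5
  f   6    5    5    4
Edit distance = dp[6][3] = 4

4


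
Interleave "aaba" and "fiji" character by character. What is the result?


Interleaving "aaba" and "fiji":
  Position 0: 'a' from first, 'f' from second => "af"
  Position 1: 'a' from first, 'i' from second => "ai"
  Position 2: 'b' from first, 'j' from second => "bj"
  Position 3: 'a' from first, 'i' from second => "ai"
Result: afaibjai

afaibjai


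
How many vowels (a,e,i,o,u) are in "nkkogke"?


Input: nkkogke
Checking each character:
  'n' at position 0: consonant
  'k' at position 1: consonant
  'k' at position 2: consonant
  'o' at position 3: vowel (running total: 1)
  'g' at position 4: consonant
  'k' at position 5: consonant
  'e' at position 6: vowel (running total: 2)
Total vowels: 2

2


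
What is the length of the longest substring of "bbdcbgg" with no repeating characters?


Input: "bbdcbgg"
Sliding window (track last position of each char):
  Position 0 ('b'): window [0,0] length 1 -- new best
  Position 1 ('b'): repeat (last at 0), move window start to 1
  Position 1 ('b'): window [1,1] length 1
  Position 2 ('d'): window [1,2] length 2 -- new best
  Position 3 ('c'): window [1,3] length 3 -- new best
  Position 4 ('b'): repeat (last at 1), move window start to 2
  Position 4 ('b'): window [2,4] length 3
  Position 5 ('g'): window [2,5] length 4 -- new best
  Position 6 ('g'): repeat (last at 5), move window start to 6
  Position 6 ('g'): window [6,6] length 1
Longest substring with no repeats: "dcbg" with length 4

4


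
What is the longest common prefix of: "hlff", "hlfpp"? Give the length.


Words: hlff, hlfpp
  Position 0: all 'h' => match
  Position 1: all 'l' => match
  Position 2: all 'f' => match
  Position 3: ('f', 'p') => mismatch, stop
LCP = "hlf" (length 3)

3


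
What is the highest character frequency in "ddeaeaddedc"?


Input: ddeaeaddedc
Character counts:
  'a': 2
  'c': 1
  'd': 5
  'e': 3
Maximum frequency: 5

5


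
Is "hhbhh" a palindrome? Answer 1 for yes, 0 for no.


Input: hhbhh
Reversed: hhbhh
  Compare pos 0 ('h') with pos 4 ('h'): match
  Compare pos 1 ('h') with pos 3 ('h'): match
Result: palindrome

1


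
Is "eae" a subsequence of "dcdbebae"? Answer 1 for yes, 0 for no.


Check if "eae" is a subsequence of "dcdbebae"
Greedy scan:
  Position 0 ('d'): no match needed
  Position 1 ('c'): no match needed
  Position 2 ('d'): no match needed
  Position 3 ('b'): no match needed
  Position 4 ('e'): matches sub[0] = 'e'
  Position 5 ('b'): no match needed
  Position 6 ('a'): matches sub[1] = 'a'
  Position 7 ('e'): matches sub[2] = 'e'
All 3 characters matched => is a subsequence

1


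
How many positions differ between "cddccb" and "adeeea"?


Comparing "cddccb" and "adeeea" position by position:
  Position 0: 'c' vs 'a' => DIFFER
  Position 1: 'd' vs 'd' => same
  Position 2: 'd' vs 'e' => DIFFER
  Position 3: 'c' vs 'e' => DIFFER
  Position 4: 'c' vs 'e' => DIFFER
  Position 5: 'b' vs 'a' => DIFFER
Positions that differ: 5

5


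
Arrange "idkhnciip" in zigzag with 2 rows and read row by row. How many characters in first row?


Zigzag "idkhnciip" into 2 rows:
Placing characters:
  'i' => row 0
  'd' => row 1
  'k' => row 0
  'h' => row 1
  'n' => row 0
  'c' => row 1
  'i' => row 0
  'i' => row 1
  'p' => row 0
Rows:
  Row 0: "iknip"
  Row 1: "dhci"
First row length: 5

5


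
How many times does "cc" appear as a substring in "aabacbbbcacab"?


Searching for "cc" in "aabacbbbcacab"
Scanning each position:
  Position 0: "aa" => no
  Position 1: "ab" => no
  Position 2: "ba" => no
  Position 3: "ac" => no
  Position 4: "cb" => no
  Position 5: "bb" => no
  Position 6: "bb" => no
  Position 7: "bc" => no
  Position 8: "ca" => no
  Position 9: "ac" => no
  Position 10: "ca" => no
  Position 11: "ab" => no
Total occurrences: 0

0


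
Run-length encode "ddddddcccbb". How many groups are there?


Input: ddddddcccbb
Scanning for consecutive runs:
  Group 1: 'd' x 6 (positions 0-5)
  Group 2: 'c' x 3 (positions 6-8)
  Group 3: 'b' x 2 (positions 9-10)
Total groups: 3

3


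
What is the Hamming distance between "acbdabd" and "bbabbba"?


Comparing "acbdabd" and "bbabbba" position by position:
  Position 0: 'a' vs 'b' => differ
  Position 1: 'c' vs 'b' => differ
  Position 2: 'b' vs 'a' => differ
  Position 3: 'd' vs 'b' => differ
  Position 4: 'a' vs 'b' => differ
  Position 5: 'b' vs 'b' => same
  Position 6: 'd' vs 'a' => differ
Total differences (Hamming distance): 6

6


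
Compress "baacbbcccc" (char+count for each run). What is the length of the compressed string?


Input: baacbbcccc
Runs:
  'b' x 1 => "b1"
  'a' x 2 => "a2"
  'c' x 1 => "c1"
  'b' x 2 => "b2"
  'c' x 4 => "c4"
Compressed: "b1a2c1b2c4"
Compressed length: 10

10


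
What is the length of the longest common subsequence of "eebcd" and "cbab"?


LCS of "eebcd" and "cbab"
DP table:
           c    b    a    b
      0    0    0    0    0
  e   0    0    0    0    0
  e   0    0    0    0    0
  b   0    0    1    1    1
  c   0    1    1    1    1
  d   0    1    1    1    1
LCS length = dp[5][4] = 1

1


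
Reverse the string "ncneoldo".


Input: ncneoldo
Reading characters right to left:
  Position 7: 'o'
  Position 6: 'd'
  Position 5: 'l'
  Position 4: 'o'
  Position 3: 'e'
  Position 2: 'n'
  Position 1: 'c'
  Position 0: 'n'
Reversed: odloencn

odloencn


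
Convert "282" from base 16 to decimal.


Input: "282" in base 16
Positional expansion:
  Digit '2' (value 2) x 16^2 = 512
  Digit '8' (value 8) x 16^1 = 128
  Digit '2' (value 2) x 16^0 = 2
Sum = 642

642


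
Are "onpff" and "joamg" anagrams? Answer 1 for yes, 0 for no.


Strings: "onpff", "joamg"
Sorted first:  ffnop
Sorted second: agjmo
Differ at position 0: 'f' vs 'a' => not anagrams

0


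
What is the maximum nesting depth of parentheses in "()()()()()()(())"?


Input: "()()()()()()(())"
Tracking depth:
  Position 0 '(': depth becomes 1
  Position 1 ')': depth becomes 0
  Position 2 '(': depth becomes 1
  Position 3 ')': depth becomes 0
  Position 4 '(': depth becomes 1
  Position 5 ')': depth becomes 0
  Position 6 '(': depth becomes 1
  Position 7 ')': depth becomes 0
  Position 8 '(': depth becomes 1
  Position 9 ')': depth becomes 0
  Position 10 '(': depth becomes 1
  Position 11 ')': depth becomes 0
  Position 12 '(': depth becomes 1
  Position 13 '(': depth becomes 2
  Position 14 ')': depth becomes 1
  Position 15 ')': depth becomes 0
Maximum depth reached: 2

2


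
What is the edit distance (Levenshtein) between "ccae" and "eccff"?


Computing edit distance: "ccae" -> "eccff"
DP table:
           e    c    c    f    f
      0    1    2    3    4    5
  c   1    1    1    2    3    4
  c   2    2    1    1    2    3
  a   3    3    2    2    2    3
  e   4    3    3    3    3    3
Edit distance = dp[4][5] = 3

3


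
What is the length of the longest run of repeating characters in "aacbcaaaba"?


Input: "aacbcaaaba"
Scanning for longest run:
  Position 1 ('a'): continues run of 'a', length=2
  Position 2 ('c'): new char, reset run to 1
  Position 3 ('b'): new char, reset run to 1
  Position 4 ('c'): new char, reset run to 1
  Position 5 ('a'): new char, reset run to 1
  Position 6 ('a'): continues run of 'a', length=2
  Position 7 ('a'): continues run of 'a', length=3
  Position 8 ('b'): new char, reset run to 1
  Position 9 ('a'): new char, reset run to 1
Longest run: 'a' with length 3

3


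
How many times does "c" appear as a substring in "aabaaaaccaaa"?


Searching for "c" in "aabaaaaccaaa"
Scanning each position:
  Position 0: "a" => no
  Position 1: "a" => no
  Position 2: "b" => no
  Position 3: "a" => no
  Position 4: "a" => no
  Position 5: "a" => no
  Position 6: "a" => no
  Position 7: "c" => MATCH
  Position 8: "c" => MATCH
  Position 9: "a" => no
  Position 10: "a" => no
  Position 11: "a" => no
Total occurrences: 2

2


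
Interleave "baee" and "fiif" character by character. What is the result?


Interleaving "baee" and "fiif":
  Position 0: 'b' from first, 'f' from second => "bf"
  Position 1: 'a' from first, 'i' from second => "ai"
  Position 2: 'e' from first, 'i' from second => "ei"
  Position 3: 'e' from first, 'f' from second => "ef"
Result: bfaieief

bfaieief


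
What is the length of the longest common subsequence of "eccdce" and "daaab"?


LCS of "eccdce" and "daaab"
DP table:
           d    a    a    a    b
      0    0    0    0    0    0
  e   0    0    0    0    0    0
  c   0    0    0    0    0    0
  c   0    0    0    0    0    0
  d   0    1    1    1    1    1
  c   0    1    1    1    1    1
  e   0    1    1    1    1    1
LCS length = dp[6][5] = 1

1


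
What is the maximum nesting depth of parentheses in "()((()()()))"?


Input: "()((()()()))"
Tracking depth:
  Position 0 '(': depth becomes 1
  Position 1 ')': depth becomes 0
  Position 2 '(': depth becomes 1
  Position 3 '(': depth becomes 2
  Position 4 '(': depth becomes 3
  Position 5 ')': depth becomes 2
  Position 6 '(': depth becomes 3
  Position 7 ')': depth becomes 2
  Position 8 '(': depth becomes 3
  Position 9 ')': depth becomes 2
  Position 10 ')': depth becomes 1
  Position 11 ')': depth becomes 0
Maximum depth reached: 3

3


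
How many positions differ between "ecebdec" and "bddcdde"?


Comparing "ecebdec" and "bddcdde" position by position:
  Position 0: 'e' vs 'b' => DIFFER
  Position 1: 'c' vs 'd' => DIFFER
  Position 2: 'e' vs 'd' => DIFFER
  Position 3: 'b' vs 'c' => DIFFER
  Position 4: 'd' vs 'd' => same
  Position 5: 'e' vs 'd' => DIFFER
  Position 6: 'c' vs 'e' => DIFFER
Positions that differ: 6

6


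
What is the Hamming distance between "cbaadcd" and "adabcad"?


Comparing "cbaadcd" and "adabcad" position by position:
  Position 0: 'c' vs 'a' => differ
  Position 1: 'b' vs 'd' => differ
  Position 2: 'a' vs 'a' => same
  Position 3: 'a' vs 'b' => differ
  Position 4: 'd' vs 'c' => differ
  Position 5: 'c' vs 'a' => differ
  Position 6: 'd' vs 'd' => same
Total differences (Hamming distance): 5

5


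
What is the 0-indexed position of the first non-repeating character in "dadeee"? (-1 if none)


Input: dadeee
Character frequencies:
  'a': 1
  'd': 2
  'e': 3
Scanning left to right for freq == 1:
  Position 0 ('d'): freq=2, skip
  Position 1 ('a'): unique! => answer = 1

1


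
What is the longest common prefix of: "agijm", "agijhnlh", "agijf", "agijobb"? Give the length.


Words: agijm, agijhnlh, agijf, agijobb
  Position 0: all 'a' => match
  Position 1: all 'g' => match
  Position 2: all 'i' => match
  Position 3: all 'j' => match
  Position 4: ('m', 'h', 'f', 'o') => mismatch, stop
LCP = "agij" (length 4)

4


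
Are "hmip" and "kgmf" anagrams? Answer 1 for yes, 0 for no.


Strings: "hmip", "kgmf"
Sorted first:  himp
Sorted second: fgkm
Differ at position 0: 'h' vs 'f' => not anagrams

0


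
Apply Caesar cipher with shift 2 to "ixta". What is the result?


Caesar cipher: shift "ixta" by 2
  'i' (pos 8) + 2 = pos 10 = 'k'
  'x' (pos 23) + 2 = pos 25 = 'z'
  't' (pos 19) + 2 = pos 21 = 'v'
  'a' (pos 0) + 2 = pos 2 = 'c'
Result: kzvc

kzvc


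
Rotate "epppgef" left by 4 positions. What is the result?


Input: "epppgef", rotate left by 4
First 4 characters: "eppp"
Remaining characters: "gef"
Concatenate remaining + first: "gef" + "eppp" = "gefeppp"

gefeppp


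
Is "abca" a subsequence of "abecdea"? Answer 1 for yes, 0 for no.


Check if "abca" is a subsequence of "abecdea"
Greedy scan:
  Position 0 ('a'): matches sub[0] = 'a'
  Position 1 ('b'): matches sub[1] = 'b'
  Position 2 ('e'): no match needed
  Position 3 ('c'): matches sub[2] = 'c'
  Position 4 ('d'): no match needed
  Position 5 ('e'): no match needed
  Position 6 ('a'): matches sub[3] = 'a'
All 4 characters matched => is a subsequence

1


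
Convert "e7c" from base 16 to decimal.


Input: "e7c" in base 16
Positional expansion:
  Digit 'e' (value 14) x 16^2 = 3584
  Digit '7' (value 7) x 16^1 = 112
  Digit 'c' (value 12) x 16^0 = 12
Sum = 3708

3708


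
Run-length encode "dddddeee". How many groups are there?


Input: dddddeee
Scanning for consecutive runs:
  Group 1: 'd' x 5 (positions 0-4)
  Group 2: 'e' x 3 (positions 5-7)
Total groups: 2

2


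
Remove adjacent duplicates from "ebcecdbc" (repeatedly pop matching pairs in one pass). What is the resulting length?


Input: ebcecdbc
Stack-based adjacent duplicate removal:
  Read 'e': push. Stack: e
  Read 'b': push. Stack: eb
  Read 'c': push. Stack: ebc
  Read 'e': push. Stack: ebce
  Read 'c': push. Stack: ebcec
  Read 'd': push. Stack: ebcecd
  Read 'b': push. Stack: ebcecdb
  Read 'c': push. Stack: ebcecdbc
Final stack: "ebcecdbc" (length 8)

8


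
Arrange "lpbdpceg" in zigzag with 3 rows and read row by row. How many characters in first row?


Zigzag "lpbdpceg" into 3 rows:
Placing characters:
  'l' => row 0
  'p' => row 1
  'b' => row 2
  'd' => row 1
  'p' => row 0
  'c' => row 1
  'e' => row 2
  'g' => row 1
Rows:
  Row 0: "lp"
  Row 1: "pdcg"
  Row 2: "be"
First row length: 2

2


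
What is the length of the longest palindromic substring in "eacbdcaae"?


Input: "eacbdcaae"
Checking substrings for palindromes:
  [6:8] "aa" (len 2) => palindrome
Longest palindromic substring: "aa" with length 2

2


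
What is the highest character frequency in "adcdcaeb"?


Input: adcdcaeb
Character counts:
  'a': 2
  'b': 1
  'c': 2
  'd': 2
  'e': 1
Maximum frequency: 2

2


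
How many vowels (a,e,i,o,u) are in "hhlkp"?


Input: hhlkp
Checking each character:
  'h' at position 0: consonant
  'h' at position 1: consonant
  'l' at position 2: consonant
  'k' at position 3: consonant
  'p' at position 4: consonant
Total vowels: 0

0


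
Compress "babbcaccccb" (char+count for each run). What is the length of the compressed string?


Input: babbcaccccb
Runs:
  'b' x 1 => "b1"
  'a' x 1 => "a1"
  'b' x 2 => "b2"
  'c' x 1 => "c1"
  'a' x 1 => "a1"
  'c' x 4 => "c4"
  'b' x 1 => "b1"
Compressed: "b1a1b2c1a1c4b1"
Compressed length: 14

14


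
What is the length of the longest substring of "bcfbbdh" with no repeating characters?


Input: "bcfbbdh"
Sliding window (track last position of each char):
  Position 0 ('b'): window [0,0] length 1 -- new best
  Position 1 ('c'): window [0,1] length 2 -- new best
  Position 2 ('f'): window [0,2] length 3 -- new best
  Position 3 ('b'): repeat (last at 0), move window start to 1
  Position 3 ('b'): window [1,3] length 3
  Position 4 ('b'): repeat (last at 3), move window start to 4
  Position 4 ('b'): window [4,4] length 1
  Position 5 ('d'): window [4,5] length 2
  Position 6 ('h'): window [4,6] length 3
Longest substring with no repeats: "bcf" with length 3

3


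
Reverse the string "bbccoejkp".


Input: bbccoejkp
Reading characters right to left:
  Position 8: 'p'
  Position 7: 'k'
  Position 6: 'j'
  Position 5: 'e'
  Position 4: 'o'
  Position 3: 'c'
  Position 2: 'c'
  Position 1: 'b'
  Position 0: 'b'
Reversed: pkjeoccbb

pkjeoccbb


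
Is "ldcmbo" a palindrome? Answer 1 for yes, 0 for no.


Input: ldcmbo
Reversed: obmcdl
  Compare pos 0 ('l') with pos 5 ('o'): MISMATCH
  Compare pos 1 ('d') with pos 4 ('b'): MISMATCH
  Compare pos 2 ('c') with pos 3 ('m'): MISMATCH
Result: not a palindrome

0


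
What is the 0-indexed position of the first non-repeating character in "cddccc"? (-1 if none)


Input: cddccc
Character frequencies:
  'c': 4
  'd': 2
Scanning left to right for freq == 1:
  Position 0 ('c'): freq=4, skip
  Position 1 ('d'): freq=2, skip
  Position 2 ('d'): freq=2, skip
  Position 3 ('c'): freq=4, skip
  Position 4 ('c'): freq=4, skip
  Position 5 ('c'): freq=4, skip
  No unique character found => answer = -1

-1


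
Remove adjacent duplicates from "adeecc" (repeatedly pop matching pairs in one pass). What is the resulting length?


Input: adeecc
Stack-based adjacent duplicate removal:
  Read 'a': push. Stack: a
  Read 'd': push. Stack: ad
  Read 'e': push. Stack: ade
  Read 'e': matches stack top 'e' => pop. Stack: ad
  Read 'c': push. Stack: adc
  Read 'c': matches stack top 'c' => pop. Stack: ad
Final stack: "ad" (length 2)

2


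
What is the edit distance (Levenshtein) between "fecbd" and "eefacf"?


Computing edit distance: "fecbd" -> "eefacf"
DP table:
           e    e    f    a    c    f
      0    1    2    3    4    5    6
  f   1    1    2    2    3    4    5
  e   2    1    1    2    3    4    5
  c   3    2    2    2    3    3    4
  b   4    3    3    3    3    4    4
  d   5    4    4    4    4    4    5
Edit distance = dp[5][6] = 5

5


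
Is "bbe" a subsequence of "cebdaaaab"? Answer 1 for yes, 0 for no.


Check if "bbe" is a subsequence of "cebdaaaab"
Greedy scan:
  Position 0 ('c'): no match needed
  Position 1 ('e'): no match needed
  Position 2 ('b'): matches sub[0] = 'b'
  Position 3 ('d'): no match needed
  Position 4 ('a'): no match needed
  Position 5 ('a'): no match needed
  Position 6 ('a'): no match needed
  Position 7 ('a'): no match needed
  Position 8 ('b'): matches sub[1] = 'b'
Only matched 2/3 characters => not a subsequence

0


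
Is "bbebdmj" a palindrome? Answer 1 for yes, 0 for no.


Input: bbebdmj
Reversed: jmdbebb
  Compare pos 0 ('b') with pos 6 ('j'): MISMATCH
  Compare pos 1 ('b') with pos 5 ('m'): MISMATCH
  Compare pos 2 ('e') with pos 4 ('d'): MISMATCH
Result: not a palindrome

0


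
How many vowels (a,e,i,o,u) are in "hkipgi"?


Input: hkipgi
Checking each character:
  'h' at position 0: consonant
  'k' at position 1: consonant
  'i' at position 2: vowel (running total: 1)
  'p' at position 3: consonant
  'g' at position 4: consonant
  'i' at position 5: vowel (running total: 2)
Total vowels: 2

2


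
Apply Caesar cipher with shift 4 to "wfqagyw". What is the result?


Caesar cipher: shift "wfqagyw" by 4
  'w' (pos 22) + 4 = pos 0 = 'a'
  'f' (pos 5) + 4 = pos 9 = 'j'
  'q' (pos 16) + 4 = pos 20 = 'u'
  'a' (pos 0) + 4 = pos 4 = 'e'
  'g' (pos 6) + 4 = pos 10 = 'k'
  'y' (pos 24) + 4 = pos 2 = 'c'
  'w' (pos 22) + 4 = pos 0 = 'a'
Result: ajuekca

ajuekca


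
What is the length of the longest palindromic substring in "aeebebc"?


Input: "aeebebc"
Checking substrings for palindromes:
  [2:5] "ebe" (len 3) => palindrome
  [3:6] "beb" (len 3) => palindrome
  [1:3] "ee" (len 2) => palindrome
Longest palindromic substring: "ebe" with length 3

3


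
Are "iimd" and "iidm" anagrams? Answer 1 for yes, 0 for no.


Strings: "iimd", "iidm"
Sorted first:  diim
Sorted second: diim
Sorted forms match => anagrams

1


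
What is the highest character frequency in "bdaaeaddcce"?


Input: bdaaeaddcce
Character counts:
  'a': 3
  'b': 1
  'c': 2
  'd': 3
  'e': 2
Maximum frequency: 3

3


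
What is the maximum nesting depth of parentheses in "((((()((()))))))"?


Input: "((((()((()))))))"
Tracking depth:
  Position 0 '(': depth becomes 1
  Position 1 '(': depth becomes 2
  Position 2 '(': depth becomes 3
  Position 3 '(': depth becomes 4
  Position 4 '(': depth becomes 5
  Position 5 ')': depth becomes 4
  Position 6 '(': depth becomes 5
  Position 7 '(': depth becomes 6
  Position 8 '(': depth becomes 7
  Position 9 ')': depth becomes 6
  Position 10 ')': depth becomes 5
  Position 11 ')': depth becomes 4
  Position 12 ')': depth becomes 3
  Position 13 ')': depth becomes 2
  Position 14 ')': depth becomes 1
  Position 15 ')': depth becomes 0
Maximum depth reached: 7

7


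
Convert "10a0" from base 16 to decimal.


Input: "10a0" in base 16
Positional expansion:
  Digit '1' (value 1) x 16^3 = 4096
  Digit '0' (value 0) x 16^2 = 0
  Digit 'a' (value 10) x 16^1 = 160
  Digit '0' (value 0) x 16^0 = 0
Sum = 4256

4256


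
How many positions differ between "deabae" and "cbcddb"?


Comparing "deabae" and "cbcddb" position by position:
  Position 0: 'd' vs 'c' => DIFFER
  Position 1: 'e' vs 'b' => DIFFER
  Position 2: 'a' vs 'c' => DIFFER
  Position 3: 'b' vs 'd' => DIFFER
  Position 4: 'a' vs 'd' => DIFFER
  Position 5: 'e' vs 'b' => DIFFER
Positions that differ: 6

6


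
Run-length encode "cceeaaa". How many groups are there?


Input: cceeaaa
Scanning for consecutive runs:
  Group 1: 'c' x 2 (positions 0-1)
  Group 2: 'e' x 2 (positions 2-3)
  Group 3: 'a' x 3 (positions 4-6)
Total groups: 3

3


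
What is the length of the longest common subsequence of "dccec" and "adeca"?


LCS of "dccec" and "adeca"
DP table:
           a    d    e    c    a
      0    0    0    0    0    0
  d   0    0    1    1    1    1
  c   0    0    1    1    2    2
  c   0    0    1    1    2    2
  e   0    0    1    2    2    2
  c   0    0    1    2    3    3
LCS length = dp[5][5] = 3

3


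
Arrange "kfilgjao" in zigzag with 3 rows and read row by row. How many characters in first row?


Zigzag "kfilgjao" into 3 rows:
Placing characters:
  'k' => row 0
  'f' => row 1
  'i' => row 2
  'l' => row 1
  'g' => row 0
  'j' => row 1
  'a' => row 2
  'o' => row 1
Rows:
  Row 0: "kg"
  Row 1: "fljo"
  Row 2: "ia"
First row length: 2

2


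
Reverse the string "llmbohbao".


Input: llmbohbao
Reading characters right to left:
  Position 8: 'o'
  Position 7: 'a'
  Position 6: 'b'
  Position 5: 'h'
  Position 4: 'o'
  Position 3: 'b'
  Position 2: 'm'
  Position 1: 'l'
  Position 0: 'l'
Reversed: oabhobmll

oabhobmll


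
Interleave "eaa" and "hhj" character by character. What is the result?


Interleaving "eaa" and "hhj":
  Position 0: 'e' from first, 'h' from second => "eh"
  Position 1: 'a' from first, 'h' from second => "ah"
  Position 2: 'a' from first, 'j' from second => "aj"
Result: ehahaj

ehahaj


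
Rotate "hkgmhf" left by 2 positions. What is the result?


Input: "hkgmhf", rotate left by 2
First 2 characters: "hk"
Remaining characters: "gmhf"
Concatenate remaining + first: "gmhf" + "hk" = "gmhfhk"

gmhfhk


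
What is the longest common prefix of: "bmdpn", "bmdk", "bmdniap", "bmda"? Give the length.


Words: bmdpn, bmdk, bmdniap, bmda
  Position 0: all 'b' => match
  Position 1: all 'm' => match
  Position 2: all 'd' => match
  Position 3: ('p', 'k', 'n', 'a') => mismatch, stop
LCP = "bmd" (length 3)

3


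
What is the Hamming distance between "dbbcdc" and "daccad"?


Comparing "dbbcdc" and "daccad" position by position:
  Position 0: 'd' vs 'd' => same
  Position 1: 'b' vs 'a' => differ
  Position 2: 'b' vs 'c' => differ
  Position 3: 'c' vs 'c' => same
  Position 4: 'd' vs 'a' => differ
  Position 5: 'c' vs 'd' => differ
Total differences (Hamming distance): 4

4


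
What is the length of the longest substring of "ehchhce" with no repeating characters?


Input: "ehchhce"
Sliding window (track last position of each char):
  Position 0 ('e'): window [0,0] length 1 -- new best
  Position 1 ('h'): window [0,1] length 2 -- new best
  Position 2 ('c'): window [0,2] length 3 -- new best
  Position 3 ('h'): repeat (last at 1), move window start to 2
  Position 3 ('h'): window [2,3] length 2
  Position 4 ('h'): repeat (last at 3), move window start to 4
  Position 4 ('h'): window [4,4] length 1
  Position 5 ('c'): window [4,5] length 2
  Position 6 ('e'): window [4,6] length 3
Longest substring with no repeats: "ehc" with length 3

3


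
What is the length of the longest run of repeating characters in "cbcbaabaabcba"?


Input: "cbcbaabaabcba"
Scanning for longest run:
  Position 1 ('b'): new char, reset run to 1
  Position 2 ('c'): new char, reset run to 1
  Position 3 ('b'): new char, reset run to 1
  Position 4 ('a'): new char, reset run to 1
  Position 5 ('a'): continues run of 'a', length=2
  Position 6 ('b'): new char, reset run to 1
  Position 7 ('a'): new char, reset run to 1
  Position 8 ('a'): continues run of 'a', length=2
  Position 9 ('b'): new char, reset run to 1
  Position 10 ('c'): new char, reset run to 1
  Position 11 ('b'): new char, reset run to 1
  Position 12 ('a'): new char, reset run to 1
Longest run: 'a' with length 2

2


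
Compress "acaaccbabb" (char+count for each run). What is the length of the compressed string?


Input: acaaccbabb
Runs:
  'a' x 1 => "a1"
  'c' x 1 => "c1"
  'a' x 2 => "a2"
  'c' x 2 => "c2"
  'b' x 1 => "b1"
  'a' x 1 => "a1"
  'b' x 2 => "b2"
Compressed: "a1c1a2c2b1a1b2"
Compressed length: 14

14


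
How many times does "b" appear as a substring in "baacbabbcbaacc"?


Searching for "b" in "baacbabbcbaacc"
Scanning each position:
  Position 0: "b" => MATCH
  Position 1: "a" => no
  Position 2: "a" => no
  Position 3: "c" => no
  Position 4: "b" => MATCH
  Position 5: "a" => no
  Position 6: "b" => MATCH
  Position 7: "b" => MATCH
  Position 8: "c" => no
  Position 9: "b" => MATCH
  Position 10: "a" => no
  Position 11: "a" => no
  Position 12: "c" => no
  Position 13: "c" => no
Total occurrences: 5

5


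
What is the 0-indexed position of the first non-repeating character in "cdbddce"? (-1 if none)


Input: cdbddce
Character frequencies:
  'b': 1
  'c': 2
  'd': 3
  'e': 1
Scanning left to right for freq == 1:
  Position 0 ('c'): freq=2, skip
  Position 1 ('d'): freq=3, skip
  Position 2 ('b'): unique! => answer = 2

2


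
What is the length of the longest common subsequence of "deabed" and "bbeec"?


LCS of "deabed" and "bbeec"
DP table:
           b    b    e    e    c
      0    0    0    0    0    0
  d   0    0    0    0    0    0
  e   0    0    0    1    1    1
  a   0    0    0    1    1    1
  b   0    1    1    1    1    1
  e   0    1    1    2    2    2
  d   0    1    1    2    2    2
LCS length = dp[6][5] = 2

2


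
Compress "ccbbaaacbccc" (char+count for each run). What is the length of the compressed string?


Input: ccbbaaacbccc
Runs:
  'c' x 2 => "c2"
  'b' x 2 => "b2"
  'a' x 3 => "a3"
  'c' x 1 => "c1"
  'b' x 1 => "b1"
  'c' x 3 => "c3"
Compressed: "c2b2a3c1b1c3"
Compressed length: 12

12


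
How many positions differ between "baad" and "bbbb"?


Comparing "baad" and "bbbb" position by position:
  Position 0: 'b' vs 'b' => same
  Position 1: 'a' vs 'b' => DIFFER
  Position 2: 'a' vs 'b' => DIFFER
  Position 3: 'd' vs 'b' => DIFFER
Positions that differ: 3

3


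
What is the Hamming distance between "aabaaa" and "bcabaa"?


Comparing "aabaaa" and "bcabaa" position by position:
  Position 0: 'a' vs 'b' => differ
  Position 1: 'a' vs 'c' => differ
  Position 2: 'b' vs 'a' => differ
  Position 3: 'a' vs 'b' => differ
  Position 4: 'a' vs 'a' => same
  Position 5: 'a' vs 'a' => same
Total differences (Hamming distance): 4

4


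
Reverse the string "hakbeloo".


Input: hakbeloo
Reading characters right to left:
  Position 7: 'o'
  Position 6: 'o'
  Position 5: 'l'
  Position 4: 'e'
  Position 3: 'b'
  Position 2: 'k'
  Position 1: 'a'
  Position 0: 'h'
Reversed: oolebkah

oolebkah


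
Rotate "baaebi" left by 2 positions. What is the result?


Input: "baaebi", rotate left by 2
First 2 characters: "ba"
Remaining characters: "aebi"
Concatenate remaining + first: "aebi" + "ba" = "aebiba"

aebiba


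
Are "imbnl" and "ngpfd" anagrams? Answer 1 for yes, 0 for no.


Strings: "imbnl", "ngpfd"
Sorted first:  bilmn
Sorted second: dfgnp
Differ at position 0: 'b' vs 'd' => not anagrams

0


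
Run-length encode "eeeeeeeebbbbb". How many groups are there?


Input: eeeeeeeebbbbb
Scanning for consecutive runs:
  Group 1: 'e' x 8 (positions 0-7)
  Group 2: 'b' x 5 (positions 8-12)
Total groups: 2

2


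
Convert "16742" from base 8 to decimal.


Input: "16742" in base 8
Positional expansion:
  Digit '1' (value 1) x 8^4 = 4096
  Digit '6' (value 6) x 8^3 = 3072
  Digit '7' (value 7) x 8^2 = 448
  Digit '4' (value 4) x 8^1 = 32
  Digit '2' (value 2) x 8^0 = 2
Sum = 7650

7650


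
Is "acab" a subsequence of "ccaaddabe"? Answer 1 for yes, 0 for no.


Check if "acab" is a subsequence of "ccaaddabe"
Greedy scan:
  Position 0 ('c'): no match needed
  Position 1 ('c'): no match needed
  Position 2 ('a'): matches sub[0] = 'a'
  Position 3 ('a'): no match needed
  Position 4 ('d'): no match needed
  Position 5 ('d'): no match needed
  Position 6 ('a'): no match needed
  Position 7 ('b'): no match needed
  Position 8 ('e'): no match needed
Only matched 1/4 characters => not a subsequence

0


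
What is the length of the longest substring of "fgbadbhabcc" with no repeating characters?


Input: "fgbadbhabcc"
Sliding window (track last position of each char):
  Position 0 ('f'): window [0,0] length 1 -- new best
  Position 1 ('g'): window [0,1] length 2 -- new best
  Position 2 ('b'): window [0,2] length 3 -- new best
  Position 3 ('a'): window [0,3] length 4 -- new best
  Position 4 ('d'): window [0,4] length 5 -- new best
  Position 5 ('b'): repeat (last at 2), move window start to 3
  Position 5 ('b'): window [3,5] length 3
  Position 6 ('h'): window [3,6] length 4
  Position 7 ('a'): repeat (last at 3), move window start to 4
  Position 7 ('a'): window [4,7] length 4
  Position 8 ('b'): repeat (last at 5), move window start to 6
  Position 8 ('b'): window [6,8] length 3
  Position 9 ('c'): window [6,9] length 4
  Position 10 ('c'): repeat (last at 9), move window start to 10
  Position 10 ('c'): window [10,10] length 1
Longest substring with no repeats: "fgbad" with length 5

5


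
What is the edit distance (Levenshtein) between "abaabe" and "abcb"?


Computing edit distance: "abaabe" -> "abcb"
DP table:
           a    b    c    b
      0    1    2    3    4
  a   1    0    1    2    3
  b   2    1    0    1    2
  a   3    2    1    1    2
  a   4    3    2    2    2
  b   5    4    3    3    2
  e   6    5    4    4    3
Edit distance = dp[6][4] = 3

3


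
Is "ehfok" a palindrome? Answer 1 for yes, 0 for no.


Input: ehfok
Reversed: kofhe
  Compare pos 0 ('e') with pos 4 ('k'): MISMATCH
  Compare pos 1 ('h') with pos 3 ('o'): MISMATCH
Result: not a palindrome

0


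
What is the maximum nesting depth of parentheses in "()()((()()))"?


Input: "()()((()()))"
Tracking depth:
  Position 0 '(': depth becomes 1
  Position 1 ')': depth becomes 0
  Position 2 '(': depth becomes 1
  Position 3 ')': depth becomes 0
  Position 4 '(': depth becomes 1
  Position 5 '(': depth becomes 2
  Position 6 '(': depth becomes 3
  Position 7 ')': depth becomes 2
  Position 8 '(': depth becomes 3
  Position 9 ')': depth becomes 2
  Position 10 ')': depth becomes 1
  Position 11 ')': depth becomes 0
Maximum depth reached: 3

3


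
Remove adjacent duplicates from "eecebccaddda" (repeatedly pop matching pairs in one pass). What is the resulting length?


Input: eecebccaddda
Stack-based adjacent duplicate removal:
  Read 'e': push. Stack: e
  Read 'e': matches stack top 'e' => pop. Stack: (empty)
  Read 'c': push. Stack: c
  Read 'e': push. Stack: ce
  Read 'b': push. Stack: ceb
  Read 'c': push. Stack: cebc
  Read 'c': matches stack top 'c' => pop. Stack: ceb
  Read 'a': push. Stack: ceba
  Read 'd': push. Stack: cebad
  Read 'd': matches stack top 'd' => pop. Stack: ceba
  Read 'd': push. Stack: cebad
  Read 'a': push. Stack: cebada
Final stack: "cebada" (length 6)

6


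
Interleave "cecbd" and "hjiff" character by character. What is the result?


Interleaving "cecbd" and "hjiff":
  Position 0: 'c' from first, 'h' from second => "ch"
  Position 1: 'e' from first, 'j' from second => "ej"
  Position 2: 'c' from first, 'i' from second => "ci"
  Position 3: 'b' from first, 'f' from second => "bf"
  Position 4: 'd' from first, 'f' from second => "df"
Result: chejcibfdf

chejcibfdf


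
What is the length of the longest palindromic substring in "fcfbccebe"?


Input: "fcfbccebe"
Checking substrings for palindromes:
  [0:3] "fcf" (len 3) => palindrome
  [6:9] "ebe" (len 3) => palindrome
  [4:6] "cc" (len 2) => palindrome
Longest palindromic substring: "fcf" with length 3

3


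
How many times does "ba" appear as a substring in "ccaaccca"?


Searching for "ba" in "ccaaccca"
Scanning each position:
  Position 0: "cc" => no
  Position 1: "ca" => no
  Position 2: "aa" => no
  Position 3: "ac" => no
  Position 4: "cc" => no
  Position 5: "cc" => no
  Position 6: "ca" => no
Total occurrences: 0

0


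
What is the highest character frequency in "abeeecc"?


Input: abeeecc
Character counts:
  'a': 1
  'b': 1
  'c': 2
  'e': 3
Maximum frequency: 3

3


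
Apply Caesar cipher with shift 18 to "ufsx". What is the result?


Caesar cipher: shift "ufsx" by 18
  'u' (pos 20) + 18 = pos 12 = 'm'
  'f' (pos 5) + 18 = pos 23 = 'x'
  's' (pos 18) + 18 = pos 10 = 'k'
  'x' (pos 23) + 18 = pos 15 = 'p'
Result: mxkp

mxkp


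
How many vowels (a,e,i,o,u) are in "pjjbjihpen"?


Input: pjjbjihpen
Checking each character:
  'p' at position 0: consonant
  'j' at position 1: consonant
  'j' at position 2: consonant
  'b' at position 3: consonant
  'j' at position 4: consonant
  'i' at position 5: vowel (running total: 1)
  'h' at position 6: consonant
  'p' at position 7: consonant
  'e' at position 8: vowel (running total: 2)
  'n' at position 9: consonant
Total vowels: 2

2


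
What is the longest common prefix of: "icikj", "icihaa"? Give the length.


Words: icikj, icihaa
  Position 0: all 'i' => match
  Position 1: all 'c' => match
  Position 2: all 'i' => match
  Position 3: ('k', 'h') => mismatch, stop
LCP = "ici" (length 3)

3


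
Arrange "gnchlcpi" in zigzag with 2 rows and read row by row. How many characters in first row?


Zigzag "gnchlcpi" into 2 rows:
Placing characters:
  'g' => row 0
  'n' => row 1
  'c' => row 0
  'h' => row 1
  'l' => row 0
  'c' => row 1
  'p' => row 0
  'i' => row 1
Rows:
  Row 0: "gclp"
  Row 1: "nhci"
First row length: 4

4


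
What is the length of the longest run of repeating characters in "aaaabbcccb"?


Input: "aaaabbcccb"
Scanning for longest run:
  Position 1 ('a'): continues run of 'a', length=2
  Position 2 ('a'): continues run of 'a', length=3
  Position 3 ('a'): continues run of 'a', length=4
  Position 4 ('b'): new char, reset run to 1
  Position 5 ('b'): continues run of 'b', length=2
  Position 6 ('c'): new char, reset run to 1
  Position 7 ('c'): continues run of 'c', length=2
  Position 8 ('c'): continues run of 'c', length=3
  Position 9 ('b'): new char, reset run to 1
Longest run: 'a' with length 4

4
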